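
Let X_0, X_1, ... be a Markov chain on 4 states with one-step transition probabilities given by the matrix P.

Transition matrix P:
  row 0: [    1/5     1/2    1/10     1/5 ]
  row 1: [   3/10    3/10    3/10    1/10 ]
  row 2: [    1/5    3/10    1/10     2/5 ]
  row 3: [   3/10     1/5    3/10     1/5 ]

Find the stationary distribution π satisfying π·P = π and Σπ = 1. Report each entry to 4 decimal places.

Balance equations π_j = Σ_i π_i·P[i][j]:
  π_0 = 1/5·π_0 + 3/10·π_1 + 1/5·π_2 + 3/10·π_3
  π_1 = 1/2·π_0 + 3/10·π_1 + 3/10·π_2 + 1/5·π_3
  π_2 = 1/10·π_0 + 3/10·π_1 + 1/10·π_2 + 3/10·π_3
  normalize: π_0 + π_1 + π_2 + π_3 = 1
Solving the linear system gives exactly π = [33/130, 193/585, 27/130, 122/585].

π = [0.2538, 0.3299, 0.2077, 0.2085]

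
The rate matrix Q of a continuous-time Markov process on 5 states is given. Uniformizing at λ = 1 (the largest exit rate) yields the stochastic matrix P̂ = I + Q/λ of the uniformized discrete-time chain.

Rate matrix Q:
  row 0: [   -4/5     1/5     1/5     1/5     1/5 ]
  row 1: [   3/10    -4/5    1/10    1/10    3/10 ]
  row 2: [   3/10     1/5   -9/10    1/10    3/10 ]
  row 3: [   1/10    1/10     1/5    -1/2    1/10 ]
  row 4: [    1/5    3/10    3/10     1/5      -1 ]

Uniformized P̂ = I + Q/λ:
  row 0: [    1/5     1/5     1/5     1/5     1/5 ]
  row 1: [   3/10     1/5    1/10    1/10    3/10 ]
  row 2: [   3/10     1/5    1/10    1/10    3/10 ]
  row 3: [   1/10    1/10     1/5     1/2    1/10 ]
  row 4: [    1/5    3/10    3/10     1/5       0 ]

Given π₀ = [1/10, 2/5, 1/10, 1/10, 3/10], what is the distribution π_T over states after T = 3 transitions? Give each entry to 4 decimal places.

π = [0.2164, 0.1972, 0.1808, 0.2264, 0.1792]

t=0: π = [0.1000, 0.4000, 0.1000, 0.1000, 0.3000]
t=1: π = [0.2400, 0.2200, 0.1800, 0.1800, 0.1800]
t=2: π = [0.2220, 0.2000, 0.1780, 0.2140, 0.1860]
t=3: π = [0.2164, 0.1972, 0.1808, 0.2264, 0.1792]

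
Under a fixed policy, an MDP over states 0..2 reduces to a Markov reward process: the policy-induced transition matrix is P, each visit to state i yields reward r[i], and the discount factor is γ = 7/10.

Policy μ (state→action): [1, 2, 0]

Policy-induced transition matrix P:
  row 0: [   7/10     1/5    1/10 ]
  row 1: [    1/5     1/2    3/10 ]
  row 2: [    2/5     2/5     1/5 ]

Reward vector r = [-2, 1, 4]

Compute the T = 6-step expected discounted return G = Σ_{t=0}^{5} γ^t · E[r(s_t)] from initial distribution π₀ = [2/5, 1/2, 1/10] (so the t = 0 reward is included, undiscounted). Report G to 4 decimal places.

G = 0.5919

t=0: π = [0.4000, 0.5000, 0.1000], E[r] = 0.1000, γ^t·E[r] = 0.100000, running G = 0.100000
t=1: π = [0.4200, 0.3700, 0.2100], E[r] = 0.3700, γ^t·E[r] = 0.259000, running G = 0.359000
t=2: π = [0.4520, 0.3530, 0.1950], E[r] = 0.2290, γ^t·E[r] = 0.112210, running G = 0.471210
t=3: π = [0.4650, 0.3449, 0.1901], E[r] = 0.1753, γ^t·E[r] = 0.060128, running G = 0.531338
t=4: π = [0.4705, 0.3415, 0.1880], E[r] = 0.1524, γ^t·E[r] = 0.036594, running G = 0.567932
t=5: π = [0.4729, 0.3400, 0.1871], E[r] = 0.1427, γ^t·E[r] = 0.023986, running G = 0.591918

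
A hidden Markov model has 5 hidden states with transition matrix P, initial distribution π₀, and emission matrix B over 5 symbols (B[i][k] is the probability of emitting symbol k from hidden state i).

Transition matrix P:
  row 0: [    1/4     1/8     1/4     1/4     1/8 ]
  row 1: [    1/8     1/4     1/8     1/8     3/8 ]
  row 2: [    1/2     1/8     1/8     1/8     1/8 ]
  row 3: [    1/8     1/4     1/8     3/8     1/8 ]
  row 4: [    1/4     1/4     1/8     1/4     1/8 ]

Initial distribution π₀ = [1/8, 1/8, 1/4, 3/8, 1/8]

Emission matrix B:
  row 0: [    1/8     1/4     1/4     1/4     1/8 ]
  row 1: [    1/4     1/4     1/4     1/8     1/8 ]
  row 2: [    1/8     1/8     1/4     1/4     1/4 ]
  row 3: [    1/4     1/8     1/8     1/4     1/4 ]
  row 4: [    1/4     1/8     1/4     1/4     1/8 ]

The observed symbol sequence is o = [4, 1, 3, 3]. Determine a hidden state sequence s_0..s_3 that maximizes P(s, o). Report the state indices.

t=0: δ = [1.562e-02, 1.562e-02, 6.250e-02, 9.375e-02, 1.562e-02]  (obs o_0=4)
t=1: δ = [7.812e-03, 5.859e-03, 1.465e-03, 4.395e-03, 1.465e-03]  ψ = [2, 3, 3, 3, 3]  (obs o_1=1)
t=2: δ = [4.883e-04, 1.831e-04, 4.883e-04, 4.883e-04, 5.493e-04]  ψ = [0, 1, 0, 0, 1]  (obs o_2=3)
t=3: δ = [6.104e-05, 1.717e-05, 3.052e-05, 4.578e-05, 1.717e-05]  ψ = [2, 4, 0, 3, 1]  (obs o_3=3)
backtrack: best end state = 0; path = [2, 0, 2, 0]

path = [2, 0, 2, 0]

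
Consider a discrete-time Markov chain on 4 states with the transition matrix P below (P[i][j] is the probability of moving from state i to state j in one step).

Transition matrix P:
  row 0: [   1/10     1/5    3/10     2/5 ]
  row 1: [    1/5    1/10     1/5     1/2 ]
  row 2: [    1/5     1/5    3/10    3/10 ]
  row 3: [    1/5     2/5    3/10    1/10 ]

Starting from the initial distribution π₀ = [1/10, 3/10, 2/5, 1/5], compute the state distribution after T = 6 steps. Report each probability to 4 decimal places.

π = [0.1818, 0.2373, 0.2763, 0.3045]

t=0: π = [0.1000, 0.3000, 0.4000, 0.2000]
t=1: π = [0.1900, 0.2100, 0.2700, 0.3300]
t=2: π = [0.1810, 0.2450, 0.2790, 0.2950]
t=3: π = [0.1819, 0.2345, 0.2755, 0.3081]
t=4: π = [0.1818, 0.2382, 0.2766, 0.3035]
t=5: π = [0.1818, 0.2369, 0.2762, 0.3051]
t=6: π = [0.1818, 0.2373, 0.2763, 0.3045]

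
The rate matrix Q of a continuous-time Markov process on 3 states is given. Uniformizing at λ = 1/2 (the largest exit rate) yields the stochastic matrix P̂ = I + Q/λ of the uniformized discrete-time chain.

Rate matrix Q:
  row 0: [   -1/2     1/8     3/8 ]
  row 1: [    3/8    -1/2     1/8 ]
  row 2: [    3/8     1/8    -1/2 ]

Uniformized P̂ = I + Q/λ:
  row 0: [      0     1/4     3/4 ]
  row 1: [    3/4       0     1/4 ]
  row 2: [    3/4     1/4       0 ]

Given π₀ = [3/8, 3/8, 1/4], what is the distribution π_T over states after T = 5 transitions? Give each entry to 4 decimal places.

π = [0.4413, 0.1998, 0.3589]

t=0: π = [0.3750, 0.3750, 0.2500]
t=1: π = [0.4688, 0.1563, 0.3750]
t=2: π = [0.3984, 0.2109, 0.3906]
t=3: π = [0.4512, 0.1973, 0.3516]
t=4: π = [0.4116, 0.2007, 0.3877]
t=5: π = [0.4413, 0.1998, 0.3589]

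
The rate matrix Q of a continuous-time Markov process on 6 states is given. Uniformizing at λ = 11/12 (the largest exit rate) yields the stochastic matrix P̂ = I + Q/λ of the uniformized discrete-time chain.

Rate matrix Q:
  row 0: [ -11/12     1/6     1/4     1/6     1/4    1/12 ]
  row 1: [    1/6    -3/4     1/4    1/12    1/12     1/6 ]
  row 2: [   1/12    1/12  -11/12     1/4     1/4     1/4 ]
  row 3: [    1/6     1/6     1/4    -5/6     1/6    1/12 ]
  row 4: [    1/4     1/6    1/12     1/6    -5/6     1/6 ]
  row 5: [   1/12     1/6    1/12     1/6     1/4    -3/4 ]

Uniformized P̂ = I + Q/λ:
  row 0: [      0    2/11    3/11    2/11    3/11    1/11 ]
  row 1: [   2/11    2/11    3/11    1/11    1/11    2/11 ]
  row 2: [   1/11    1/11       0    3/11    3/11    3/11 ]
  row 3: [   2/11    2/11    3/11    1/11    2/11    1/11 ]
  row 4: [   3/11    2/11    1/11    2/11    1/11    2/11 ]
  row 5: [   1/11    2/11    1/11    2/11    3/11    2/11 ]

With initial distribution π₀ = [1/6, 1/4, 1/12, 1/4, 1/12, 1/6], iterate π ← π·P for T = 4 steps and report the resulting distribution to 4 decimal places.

π = [0.1431, 0.1670, 0.1627, 0.1664, 0.1922, 0.1686]

t=0: π = [0.1667, 0.2500, 0.0833, 0.2500, 0.0833, 0.1667]
t=1: π = [0.1364, 0.1742, 0.2045, 0.1439, 0.1894, 0.1515]
t=2: π = [0.1419, 0.1632, 0.1550, 0.1715, 0.1935, 0.1749]
t=3: π = [0.1436, 0.1677, 0.1635, 0.1655, 0.1923, 0.1674]
t=4: π = [0.1431, 0.1670, 0.1627, 0.1664, 0.1922, 0.1686]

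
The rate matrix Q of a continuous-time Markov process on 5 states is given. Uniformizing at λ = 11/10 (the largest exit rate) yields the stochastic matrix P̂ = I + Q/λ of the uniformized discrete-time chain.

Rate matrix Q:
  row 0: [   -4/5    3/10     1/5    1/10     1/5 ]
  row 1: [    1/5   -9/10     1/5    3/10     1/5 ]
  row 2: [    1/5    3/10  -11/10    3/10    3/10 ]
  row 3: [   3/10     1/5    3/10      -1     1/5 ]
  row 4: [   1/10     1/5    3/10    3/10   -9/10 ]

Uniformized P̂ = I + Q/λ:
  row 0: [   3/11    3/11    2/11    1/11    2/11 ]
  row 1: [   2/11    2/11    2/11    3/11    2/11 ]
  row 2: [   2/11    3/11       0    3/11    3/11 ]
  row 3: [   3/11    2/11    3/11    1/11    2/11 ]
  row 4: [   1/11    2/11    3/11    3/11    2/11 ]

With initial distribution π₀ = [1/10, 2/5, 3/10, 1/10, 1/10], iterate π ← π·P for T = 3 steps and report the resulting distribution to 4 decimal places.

π = [0.2002, 0.2180, 0.1817, 0.2006, 0.1996]

t=0: π = [0.1000, 0.4000, 0.3000, 0.1000, 0.1000]
t=1: π = [0.1909, 0.2182, 0.1455, 0.2364, 0.2091]
t=2: π = [0.2017, 0.2124, 0.1959, 0.1950, 0.1950]
t=3: π = [0.2002, 0.2180, 0.1817, 0.2006, 0.1996]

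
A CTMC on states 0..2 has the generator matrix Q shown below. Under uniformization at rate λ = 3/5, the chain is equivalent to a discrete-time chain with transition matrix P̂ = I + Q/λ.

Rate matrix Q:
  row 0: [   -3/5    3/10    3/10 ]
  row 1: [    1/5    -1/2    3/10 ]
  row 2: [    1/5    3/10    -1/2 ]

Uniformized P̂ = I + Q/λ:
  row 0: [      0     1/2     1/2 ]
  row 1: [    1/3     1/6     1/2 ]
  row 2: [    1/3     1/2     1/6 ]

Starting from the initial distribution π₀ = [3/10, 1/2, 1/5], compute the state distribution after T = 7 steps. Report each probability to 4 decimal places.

π = [0.2500, 0.3749, 0.3751]

t=0: π = [0.3000, 0.5000, 0.2000]
t=1: π = [0.2333, 0.3333, 0.4333]
t=2: π = [0.2556, 0.3889, 0.3556]
t=3: π = [0.2481, 0.3704, 0.3815]
t=4: π = [0.2506, 0.3765, 0.3728]
t=5: π = [0.2498, 0.3745, 0.3757]
t=6: π = [0.2501, 0.3752, 0.3748]
t=7: π = [0.2500, 0.3749, 0.3751]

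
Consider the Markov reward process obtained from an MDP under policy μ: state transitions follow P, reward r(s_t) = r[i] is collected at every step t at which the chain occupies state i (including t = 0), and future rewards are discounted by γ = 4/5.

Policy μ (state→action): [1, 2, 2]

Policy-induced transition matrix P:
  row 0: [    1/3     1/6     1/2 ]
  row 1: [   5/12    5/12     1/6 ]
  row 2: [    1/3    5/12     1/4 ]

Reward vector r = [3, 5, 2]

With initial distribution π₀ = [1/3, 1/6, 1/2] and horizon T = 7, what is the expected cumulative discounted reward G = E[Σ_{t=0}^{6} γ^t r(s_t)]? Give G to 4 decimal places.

t=0: π = [0.3333, 0.1667, 0.5000], E[r] = 2.8333, γ^t·E[r] = 2.833333, running G = 2.833333
t=1: π = [0.3472, 0.3333, 0.3194], E[r] = 3.3472, γ^t·E[r] = 2.677778, running G = 5.511111
t=2: π = [0.3611, 0.3299, 0.3090], E[r] = 3.3507, γ^t·E[r] = 2.144444, running G = 7.655556
t=3: π = [0.3608, 0.3264, 0.3128], E[r] = 3.3400, γ^t·E[r] = 1.710074, running G = 9.365630
t=4: π = [0.3605, 0.3265, 0.3130], E[r] = 3.3399, γ^t·E[r] = 1.368030, running G = 10.733659
t=5: π = [0.3605, 0.3265, 0.3129], E[r] = 3.3401, γ^t·E[r] = 1.094497, running G = 11.828156
t=6: π = [0.3605, 0.3265, 0.3129], E[r] = 3.3401, γ^t·E[r] = 0.875598, running G = 12.703754

G = 12.7038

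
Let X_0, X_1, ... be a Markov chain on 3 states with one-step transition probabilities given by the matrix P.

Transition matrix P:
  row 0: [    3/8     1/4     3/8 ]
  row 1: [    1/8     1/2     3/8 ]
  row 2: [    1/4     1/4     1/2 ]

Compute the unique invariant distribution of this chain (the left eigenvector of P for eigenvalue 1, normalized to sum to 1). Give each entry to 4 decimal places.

π = [0.2381, 0.3333, 0.4286]

Balance equations π_j = Σ_i π_i·P[i][j]:
  π_0 = 3/8·π_0 + 1/8·π_1 + 1/4·π_2
  π_1 = 1/4·π_0 + 1/2·π_1 + 1/4·π_2
  normalize: π_0 + π_1 + π_2 = 1
Solving the linear system gives exactly π = [5/21, 1/3, 3/7].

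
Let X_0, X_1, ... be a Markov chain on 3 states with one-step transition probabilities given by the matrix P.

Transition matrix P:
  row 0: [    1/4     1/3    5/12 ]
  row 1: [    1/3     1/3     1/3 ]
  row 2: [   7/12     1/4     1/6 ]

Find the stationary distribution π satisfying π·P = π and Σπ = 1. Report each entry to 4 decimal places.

Balance equations π_j = Σ_i π_i·P[i][j]:
  π_0 = 1/4·π_0 + 1/3·π_1 + 7/12·π_2
  π_1 = 1/3·π_0 + 1/3·π_1 + 1/4·π_2
  normalize: π_0 + π_1 + π_2 = 1
Solving the linear system gives exactly π = [68/179, 55/179, 56/179].

π = [0.3799, 0.3073, 0.3128]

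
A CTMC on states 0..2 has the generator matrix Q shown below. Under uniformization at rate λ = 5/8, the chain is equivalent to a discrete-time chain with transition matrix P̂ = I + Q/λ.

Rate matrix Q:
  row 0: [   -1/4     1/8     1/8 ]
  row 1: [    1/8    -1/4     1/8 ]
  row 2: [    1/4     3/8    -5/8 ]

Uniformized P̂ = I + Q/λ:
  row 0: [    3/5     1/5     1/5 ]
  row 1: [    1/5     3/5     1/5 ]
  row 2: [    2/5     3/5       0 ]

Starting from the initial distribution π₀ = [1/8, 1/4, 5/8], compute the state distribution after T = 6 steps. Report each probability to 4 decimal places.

t=0: π = [0.1250, 0.2500, 0.6250]
t=1: π = [0.3750, 0.5500, 0.0750]
t=2: π = [0.3650, 0.4500, 0.1850]
t=3: π = [0.3830, 0.4540, 0.1630]
t=4: π = [0.3858, 0.4468, 0.1674]
t=5: π = [0.3878, 0.4457, 0.1665]
t=6: π = [0.3884, 0.4449, 0.1667]

π = [0.3884, 0.4449, 0.1667]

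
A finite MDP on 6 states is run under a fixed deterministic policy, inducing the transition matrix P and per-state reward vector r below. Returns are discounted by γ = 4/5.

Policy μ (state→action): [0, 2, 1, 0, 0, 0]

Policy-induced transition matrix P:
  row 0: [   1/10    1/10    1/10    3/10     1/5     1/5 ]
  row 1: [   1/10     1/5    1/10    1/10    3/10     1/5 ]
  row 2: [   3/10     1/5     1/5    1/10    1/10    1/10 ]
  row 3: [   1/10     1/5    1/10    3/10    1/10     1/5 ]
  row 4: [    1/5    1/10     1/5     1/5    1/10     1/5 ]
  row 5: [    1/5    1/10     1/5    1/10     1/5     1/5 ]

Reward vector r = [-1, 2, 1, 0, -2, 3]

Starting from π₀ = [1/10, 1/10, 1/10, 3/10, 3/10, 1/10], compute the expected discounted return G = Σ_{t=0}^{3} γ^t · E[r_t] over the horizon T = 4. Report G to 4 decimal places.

G = 0.9519

t=0: π = [0.1000, 0.1000, 0.1000, 0.3000, 0.3000, 0.1000], E[r] = -0.1000, γ^t·E[r] = -0.100000, running G = -0.100000
t=1: π = [0.1600, 0.1500, 0.1500, 0.2100, 0.1400, 0.1900], E[r] = 0.5800, γ^t·E[r] = 0.464000, running G = 0.364000
t=2: π = [0.1630, 0.1510, 0.1480, 0.1880, 0.1650, 0.1850], E[r] = 0.5120, γ^t·E[r] = 0.327680, running G = 0.691680
t=3: π = [0.1646, 0.1487, 0.1498, 0.1867, 0.1650, 0.1852], E[r] = 0.5082, γ^t·E[r] = 0.260198, running G = 0.951878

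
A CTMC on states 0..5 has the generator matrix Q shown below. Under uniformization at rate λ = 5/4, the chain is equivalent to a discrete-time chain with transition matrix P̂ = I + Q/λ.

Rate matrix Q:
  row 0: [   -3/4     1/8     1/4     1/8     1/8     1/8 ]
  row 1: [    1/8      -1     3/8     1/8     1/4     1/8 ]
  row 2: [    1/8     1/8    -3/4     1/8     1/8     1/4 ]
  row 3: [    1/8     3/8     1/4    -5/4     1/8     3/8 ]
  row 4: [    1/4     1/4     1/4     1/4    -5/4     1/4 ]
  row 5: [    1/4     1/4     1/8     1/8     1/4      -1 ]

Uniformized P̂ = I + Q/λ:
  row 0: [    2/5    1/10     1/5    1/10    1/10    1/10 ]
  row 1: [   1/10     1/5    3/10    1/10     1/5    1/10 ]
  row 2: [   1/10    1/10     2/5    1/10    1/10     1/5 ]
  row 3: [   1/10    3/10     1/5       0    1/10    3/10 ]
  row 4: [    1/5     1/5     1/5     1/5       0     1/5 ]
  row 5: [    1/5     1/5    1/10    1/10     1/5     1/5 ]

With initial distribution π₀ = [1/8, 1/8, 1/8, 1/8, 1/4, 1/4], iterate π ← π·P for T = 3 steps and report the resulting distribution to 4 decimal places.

π = [0.1859, 0.1671, 0.2483, 0.1026, 0.1219, 0.1743]

t=0: π = [0.1250, 0.1250, 0.1250, 0.1250, 0.2500, 0.2500]
t=1: π = [0.1875, 0.1875, 0.2125, 0.1125, 0.1125, 0.1875]
t=2: π = [0.1863, 0.1713, 0.2425, 0.1000, 0.1263, 0.1738]
t=3: π = [0.1859, 0.1671, 0.2483, 0.1026, 0.1219, 0.1743]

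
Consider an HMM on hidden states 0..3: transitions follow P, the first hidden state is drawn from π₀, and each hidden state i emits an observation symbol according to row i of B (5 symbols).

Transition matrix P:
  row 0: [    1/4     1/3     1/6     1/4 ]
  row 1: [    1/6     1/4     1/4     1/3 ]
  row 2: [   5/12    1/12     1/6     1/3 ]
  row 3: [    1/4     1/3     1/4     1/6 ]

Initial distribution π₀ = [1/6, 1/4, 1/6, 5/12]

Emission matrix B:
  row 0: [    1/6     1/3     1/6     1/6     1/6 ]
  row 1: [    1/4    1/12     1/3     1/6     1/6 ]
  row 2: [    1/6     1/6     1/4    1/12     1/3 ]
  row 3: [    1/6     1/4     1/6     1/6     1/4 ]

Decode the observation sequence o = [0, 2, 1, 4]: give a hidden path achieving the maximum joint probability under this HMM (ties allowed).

t=0: δ = [2.778e-02, 6.250e-02, 2.778e-02, 6.944e-02]  (obs o_0=0)
t=1: δ = [2.894e-03, 7.716e-03, 4.340e-03, 3.472e-03]  ψ = [3, 3, 3, 1]  (obs o_1=2)
t=2: δ = [6.028e-04, 1.608e-04, 3.215e-04, 6.430e-04]  ψ = [2, 1, 1, 1]  (obs o_2=1)
t=3: δ = [2.679e-05, 3.572e-05, 5.358e-05, 3.768e-05]  ψ = [3, 3, 3, 0]  (obs o_3=4)
backtrack: best end state = 2; path = [3, 1, 3, 2]

path = [3, 1, 3, 2]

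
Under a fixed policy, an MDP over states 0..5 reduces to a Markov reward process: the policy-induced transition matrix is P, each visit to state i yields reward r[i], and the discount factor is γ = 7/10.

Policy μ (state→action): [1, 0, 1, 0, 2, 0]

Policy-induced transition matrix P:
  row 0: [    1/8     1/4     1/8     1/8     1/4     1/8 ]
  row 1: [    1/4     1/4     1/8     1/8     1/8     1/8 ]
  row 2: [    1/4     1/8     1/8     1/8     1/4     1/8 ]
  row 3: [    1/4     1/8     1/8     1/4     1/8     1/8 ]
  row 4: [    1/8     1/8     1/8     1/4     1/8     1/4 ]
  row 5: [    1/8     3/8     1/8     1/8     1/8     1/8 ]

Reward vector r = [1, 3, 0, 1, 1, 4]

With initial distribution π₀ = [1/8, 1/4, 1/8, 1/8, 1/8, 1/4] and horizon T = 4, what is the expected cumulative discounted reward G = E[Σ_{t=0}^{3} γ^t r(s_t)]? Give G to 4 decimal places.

G = 4.8057

t=0: π = [0.1250, 0.2500, 0.1250, 0.1250, 0.1250, 0.2500], E[r] = 2.1250, γ^t·E[r] = 2.125000, running G = 2.125000
t=1: π = [0.1875, 0.2344, 0.1250, 0.1563, 0.1563, 0.1406], E[r] = 1.7656, γ^t·E[r] = 1.235938, running G = 3.360938
t=2: π = [0.1895, 0.2129, 0.1250, 0.1641, 0.1641, 0.1445], E[r] = 1.7344, γ^t·E[r] = 0.849844, running G = 4.210781
t=3: π = [0.1877, 0.2114, 0.1250, 0.1660, 0.1643, 0.1455], E[r] = 1.7344, γ^t·E[r] = 0.594891, running G = 4.805672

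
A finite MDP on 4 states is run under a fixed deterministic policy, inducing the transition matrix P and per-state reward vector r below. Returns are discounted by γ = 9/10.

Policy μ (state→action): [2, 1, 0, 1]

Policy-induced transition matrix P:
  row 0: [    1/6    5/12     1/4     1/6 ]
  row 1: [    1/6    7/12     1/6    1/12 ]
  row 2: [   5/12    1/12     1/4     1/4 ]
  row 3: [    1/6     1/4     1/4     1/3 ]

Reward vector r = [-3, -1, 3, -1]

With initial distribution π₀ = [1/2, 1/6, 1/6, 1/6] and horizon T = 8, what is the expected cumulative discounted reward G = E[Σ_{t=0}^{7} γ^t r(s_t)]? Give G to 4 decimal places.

G = -3.9143

t=0: π = [0.5000, 0.1667, 0.1667, 0.1667], E[r] = -1.3333, γ^t·E[r] = -1.333333, running G = -1.333333
t=1: π = [0.2083, 0.3611, 0.2361, 0.1944], E[r] = -0.4722, γ^t·E[r] = -0.425000, running G = -1.758333
t=2: π = [0.2257, 0.3657, 0.2199, 0.1887], E[r] = -0.5718, γ^t·E[r] = -0.463125, running G = -2.221458
t=3: π = [0.2216, 0.3729, 0.2195, 0.1860], E[r] = -0.5652, γ^t·E[r] = -0.412031, running G = -2.633490
t=4: π = [0.2215, 0.3746, 0.2189, 0.1849], E[r] = -0.5674, γ^t·E[r] = -0.372263, running G = -3.005752
t=5: π = [0.2214, 0.3753, 0.2188, 0.1845], E[r] = -0.5677, γ^t·E[r] = -0.335209, running G = -3.340961
t=6: π = [0.2214, 0.3755, 0.2187, 0.1844], E[r] = -0.5678, γ^t·E[r] = -0.301768, running G = -3.642729
t=7: π = [0.2213, 0.3756, 0.2187, 0.1843], E[r] = -0.5679, γ^t·E[r] = -0.271613, running G = -3.914342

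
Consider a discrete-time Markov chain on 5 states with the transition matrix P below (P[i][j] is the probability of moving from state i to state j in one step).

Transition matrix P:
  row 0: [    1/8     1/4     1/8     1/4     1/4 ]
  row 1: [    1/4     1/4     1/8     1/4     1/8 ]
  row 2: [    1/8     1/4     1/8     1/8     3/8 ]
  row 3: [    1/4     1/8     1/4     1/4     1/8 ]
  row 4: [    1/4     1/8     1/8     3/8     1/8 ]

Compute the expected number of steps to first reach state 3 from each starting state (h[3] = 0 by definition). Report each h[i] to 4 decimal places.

h = [3.8346, 3.8886, 4.2599, 0.0000, 3.4025]

First-step conditioning: h[3] = 0; for i ≠ 3, h[i] = 1 + Σ_k P[i][k]·h[k].
  h[0] = 1 + 1/8·h[0] + 1/4·h[1] + 1/8·h[2] + 1/4·h[4]
  h[1] = 1 + 1/4·h[0] + 1/4·h[1] + 1/8·h[2] + 1/8·h[4]
  h[2] = 1 + 1/8·h[0] + 1/4·h[1] + 1/8·h[2] + 3/8·h[4]
  h[4] = 1 + 1/4·h[0] + 1/8·h[1] + 1/8·h[2] + 1/8·h[4]
Solving the 4×4 linear system over states ≠ 3 gives exactly h = [4544/1185, 1536/395, 5048/1185, 0, 1344/395] (h[3] = 0 is the target).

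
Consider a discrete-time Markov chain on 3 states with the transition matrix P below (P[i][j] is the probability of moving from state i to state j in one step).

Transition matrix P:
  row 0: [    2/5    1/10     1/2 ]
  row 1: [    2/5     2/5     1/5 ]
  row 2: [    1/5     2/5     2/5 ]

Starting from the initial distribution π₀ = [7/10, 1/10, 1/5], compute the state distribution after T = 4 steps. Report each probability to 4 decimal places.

π = [0.3255, 0.3039, 0.3706]

t=0: π = [0.7000, 0.1000, 0.2000]
t=1: π = [0.3600, 0.1900, 0.4500]
t=2: π = [0.3100, 0.2920, 0.3980]
t=3: π = [0.3204, 0.3070, 0.3726]
t=4: π = [0.3255, 0.3039, 0.3706]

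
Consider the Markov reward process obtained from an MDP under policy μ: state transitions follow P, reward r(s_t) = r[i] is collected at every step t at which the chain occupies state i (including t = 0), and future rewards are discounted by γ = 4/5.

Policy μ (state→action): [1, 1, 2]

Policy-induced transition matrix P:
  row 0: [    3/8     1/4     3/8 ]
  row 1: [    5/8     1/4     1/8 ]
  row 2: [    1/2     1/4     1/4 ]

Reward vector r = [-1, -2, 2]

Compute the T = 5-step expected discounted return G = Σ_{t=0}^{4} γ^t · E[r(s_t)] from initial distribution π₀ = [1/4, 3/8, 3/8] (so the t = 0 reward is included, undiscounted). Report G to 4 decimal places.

G = -1.3287

t=0: π = [0.2500, 0.3750, 0.3750], E[r] = -0.2500, γ^t·E[r] = -0.250000, running G = -0.250000
t=1: π = [0.5156, 0.2500, 0.2344], E[r] = -0.5469, γ^t·E[r] = -0.437500, running G = -0.687500
t=2: π = [0.4668, 0.2500, 0.2832], E[r] = -0.4004, γ^t·E[r] = -0.256250, running G = -0.943750
t=3: π = [0.4729, 0.2500, 0.2771], E[r] = -0.4187, γ^t·E[r] = -0.214375, running G = -1.158125
t=4: π = [0.4721, 0.2500, 0.2779], E[r] = -0.4164, γ^t·E[r] = -0.170563, running G = -1.328688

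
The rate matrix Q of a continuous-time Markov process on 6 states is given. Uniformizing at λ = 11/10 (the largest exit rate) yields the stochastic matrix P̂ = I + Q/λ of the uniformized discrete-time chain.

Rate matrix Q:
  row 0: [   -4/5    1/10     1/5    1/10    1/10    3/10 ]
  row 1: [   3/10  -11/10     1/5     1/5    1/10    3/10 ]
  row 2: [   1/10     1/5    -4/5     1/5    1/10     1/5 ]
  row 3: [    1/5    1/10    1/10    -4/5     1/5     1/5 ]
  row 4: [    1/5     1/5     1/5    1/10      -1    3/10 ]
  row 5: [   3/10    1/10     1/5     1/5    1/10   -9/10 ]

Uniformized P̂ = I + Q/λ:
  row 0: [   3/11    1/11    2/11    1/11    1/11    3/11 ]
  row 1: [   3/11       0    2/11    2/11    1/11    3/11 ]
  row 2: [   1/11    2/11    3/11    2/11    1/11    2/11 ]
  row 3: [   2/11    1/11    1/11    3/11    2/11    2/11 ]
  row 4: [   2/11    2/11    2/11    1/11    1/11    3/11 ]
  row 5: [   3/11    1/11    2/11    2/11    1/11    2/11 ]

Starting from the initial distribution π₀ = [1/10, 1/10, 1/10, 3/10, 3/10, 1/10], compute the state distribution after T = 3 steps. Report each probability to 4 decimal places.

π = [0.2148, 0.1074, 0.1829, 0.1678, 0.1062, 0.2208]

t=0: π = [0.1000, 0.1000, 0.1000, 0.3000, 0.3000, 0.1000]
t=1: π = [0.2000, 0.1182, 0.1636, 0.1727, 0.1182, 0.2273]
t=2: π = [0.2165, 0.1058, 0.1810, 0.1686, 0.1066, 0.2215]
t=3: π = [0.2148, 0.1074, 0.1829, 0.1678, 0.1062, 0.2208]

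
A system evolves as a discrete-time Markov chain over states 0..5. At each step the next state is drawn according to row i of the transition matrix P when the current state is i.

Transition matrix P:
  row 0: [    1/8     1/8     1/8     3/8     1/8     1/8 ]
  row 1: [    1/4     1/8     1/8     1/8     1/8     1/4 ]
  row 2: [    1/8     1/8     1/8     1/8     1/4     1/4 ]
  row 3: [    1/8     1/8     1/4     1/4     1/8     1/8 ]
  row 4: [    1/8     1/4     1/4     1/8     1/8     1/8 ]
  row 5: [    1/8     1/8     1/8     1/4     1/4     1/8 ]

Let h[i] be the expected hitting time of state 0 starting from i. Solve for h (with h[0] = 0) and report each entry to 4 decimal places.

First-step conditioning: h[0] = 0; for i ≠ 0, h[i] = 1 + Σ_k P[i][k]·h[k].
  h[1] = 1 + 1/8·h[1] + 1/8·h[2] + 1/8·h[3] + 1/8·h[4] + 1/4·h[5]
  h[2] = 1 + 1/8·h[1] + 1/8·h[2] + 1/8·h[3] + 1/4·h[4] + 1/4·h[5]
  h[3] = 1 + 1/8·h[1] + 1/4·h[2] + 1/4·h[3] + 1/8·h[4] + 1/8·h[5]
  h[4] = 1 + 1/4·h[1] + 1/4·h[2] + 1/8·h[3] + 1/8·h[4] + 1/8·h[5]
  h[5] = 1 + 1/8·h[1] + 1/8·h[2] + 1/4·h[3] + 1/4·h[4] + 1/8·h[5]
Solving the 5×5 linear system over states ≠ 0 gives exactly h = [0, 8178/1339, 9328/1339, 9346/1339, 9200/1339, 9330/1339] (h[0] = 0 is the target).

h = [0.0000, 6.1075, 6.9664, 6.9798, 6.8708, 6.9679]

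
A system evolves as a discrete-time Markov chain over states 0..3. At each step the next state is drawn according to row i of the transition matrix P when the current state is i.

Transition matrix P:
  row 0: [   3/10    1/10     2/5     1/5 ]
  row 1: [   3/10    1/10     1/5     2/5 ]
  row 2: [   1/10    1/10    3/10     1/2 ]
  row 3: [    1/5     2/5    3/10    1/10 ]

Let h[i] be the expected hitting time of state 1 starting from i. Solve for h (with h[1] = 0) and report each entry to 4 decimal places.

h = [5.4867, 0.0000, 5.0885, 4.0265]

First-step conditioning: h[1] = 0; for i ≠ 1, h[i] = 1 + Σ_k P[i][k]·h[k].
  h[0] = 1 + 3/10·h[0] + 2/5·h[2] + 1/5·h[3]
  h[2] = 1 + 1/10·h[0] + 3/10·h[2] + 1/2·h[3]
  h[3] = 1 + 1/5·h[0] + 3/10·h[2] + 1/10·h[3]
Solving the 3×3 linear system over states ≠ 1 gives exactly h = [620/113, 0, 575/113, 455/113] (h[1] = 0 is the target).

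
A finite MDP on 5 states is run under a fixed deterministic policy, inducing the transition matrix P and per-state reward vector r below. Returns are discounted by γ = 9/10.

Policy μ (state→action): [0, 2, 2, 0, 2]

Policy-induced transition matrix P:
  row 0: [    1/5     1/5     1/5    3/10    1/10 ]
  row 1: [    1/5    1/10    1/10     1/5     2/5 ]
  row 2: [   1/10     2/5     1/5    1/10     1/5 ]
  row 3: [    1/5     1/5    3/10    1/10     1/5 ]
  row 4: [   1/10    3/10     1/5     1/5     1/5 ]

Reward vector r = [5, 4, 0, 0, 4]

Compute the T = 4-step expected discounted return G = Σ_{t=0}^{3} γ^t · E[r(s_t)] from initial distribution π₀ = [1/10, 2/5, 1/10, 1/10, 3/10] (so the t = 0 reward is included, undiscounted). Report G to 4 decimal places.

t=0: π = [0.1000, 0.4000, 0.1000, 0.1000, 0.3000], E[r] = 3.3000, γ^t·E[r] = 3.300000, running G = 3.300000
t=1: π = [0.1600, 0.2100, 0.1700, 0.1900, 0.2700], E[r] = 2.7200, γ^t·E[r] = 2.448000, running G = 5.748000
t=2: π = [0.1560, 0.2400, 0.1980, 0.1800, 0.2260], E[r] = 2.6440, γ^t·E[r] = 2.141640, running G = 7.889640
t=3: π = [0.1576, 0.2382, 0.1940, 0.1778, 0.2324], E[r] = 2.6704, γ^t·E[r] = 1.946722, running G = 9.836362

G = 9.8364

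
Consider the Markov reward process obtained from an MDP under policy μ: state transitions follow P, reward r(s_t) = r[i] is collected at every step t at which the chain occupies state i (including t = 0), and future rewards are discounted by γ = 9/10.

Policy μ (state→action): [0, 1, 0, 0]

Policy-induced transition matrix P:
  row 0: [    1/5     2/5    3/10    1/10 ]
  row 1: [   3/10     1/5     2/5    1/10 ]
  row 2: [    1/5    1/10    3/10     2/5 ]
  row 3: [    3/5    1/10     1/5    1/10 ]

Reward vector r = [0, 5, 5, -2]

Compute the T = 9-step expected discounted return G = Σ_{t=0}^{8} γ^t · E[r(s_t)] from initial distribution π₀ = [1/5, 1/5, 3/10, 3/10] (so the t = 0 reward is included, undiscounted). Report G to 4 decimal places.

G = 12.9222

t=0: π = [0.2000, 0.2000, 0.3000, 0.3000], E[r] = 1.9000, γ^t·E[r] = 1.900000, running G = 1.900000
t=1: π = [0.3400, 0.1800, 0.2900, 0.1900], E[r] = 1.9700, γ^t·E[r] = 1.773000, running G = 3.673000
t=2: π = [0.2940, 0.2200, 0.2990, 0.1870], E[r] = 2.2210, γ^t·E[r] = 1.799010, running G = 5.472010
t=3: π = [0.2968, 0.2102, 0.3033, 0.1897], E[r] = 2.1881, γ^t·E[r] = 1.595125, running G = 7.067135
t=4: π = [0.2969, 0.2101, 0.3021, 0.1910], E[r] = 2.1786, γ^t·E[r] = 1.429360, running G = 8.496495
t=5: π = [0.2974, 0.2101, 0.3019, 0.1906], E[r] = 2.1787, γ^t·E[r] = 1.286492, running G = 9.782986
t=6: π = [0.2973, 0.2102, 0.3019, 0.1906], E[r] = 2.1797, γ^t·E[r] = 1.158396, running G = 10.941383
t=7: π = [0.2973, 0.2102, 0.3020, 0.1906], E[r] = 2.1797, γ^t·E[r] = 1.042522, running G = 11.983905
t=8: π = [0.2973, 0.2102, 0.3020, 0.1906], E[r] = 2.1796, γ^t·E[r] = 0.938249, running G = 12.922154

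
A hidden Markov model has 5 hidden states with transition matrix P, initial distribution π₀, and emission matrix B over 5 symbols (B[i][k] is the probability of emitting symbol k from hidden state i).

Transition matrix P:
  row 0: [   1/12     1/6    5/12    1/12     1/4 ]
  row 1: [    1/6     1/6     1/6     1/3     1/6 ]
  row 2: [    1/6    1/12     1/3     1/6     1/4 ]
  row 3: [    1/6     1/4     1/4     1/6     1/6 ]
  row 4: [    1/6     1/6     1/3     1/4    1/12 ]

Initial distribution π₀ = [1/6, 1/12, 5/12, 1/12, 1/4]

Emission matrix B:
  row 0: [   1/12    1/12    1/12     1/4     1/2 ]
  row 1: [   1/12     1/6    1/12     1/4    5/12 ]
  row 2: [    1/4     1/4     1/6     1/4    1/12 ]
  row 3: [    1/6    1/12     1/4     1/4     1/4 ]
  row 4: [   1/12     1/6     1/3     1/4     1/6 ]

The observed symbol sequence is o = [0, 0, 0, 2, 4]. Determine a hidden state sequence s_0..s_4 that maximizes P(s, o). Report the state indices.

t=0: δ = [1.389e-02, 6.944e-03, 1.042e-01, 1.389e-02, 2.083e-02]  (obs o_0=0)
t=1: δ = [1.447e-03, 7.234e-04, 8.681e-03, 2.894e-03, 2.170e-03]  ψ = [2, 2, 2, 2, 2]  (obs o_1=0)
t=2: δ = [1.206e-04, 6.028e-05, 7.234e-04, 2.411e-04, 1.808e-04]  ψ = [2, 2, 2, 2, 2]  (obs o_2=0)
t=3: δ = [1.005e-05, 5.023e-06, 4.019e-05, 3.014e-05, 6.028e-05]  ψ = [2, 2, 2, 2, 2]  (obs o_3=2)
t=4: δ = [5.023e-06, 4.186e-06, 1.674e-06, 3.768e-06, 1.674e-06]  ψ = [4, 4, 4, 4, 2]  (obs o_4=4)
backtrack: best end state = 0; path = [2, 2, 2, 4, 0]

path = [2, 2, 2, 4, 0]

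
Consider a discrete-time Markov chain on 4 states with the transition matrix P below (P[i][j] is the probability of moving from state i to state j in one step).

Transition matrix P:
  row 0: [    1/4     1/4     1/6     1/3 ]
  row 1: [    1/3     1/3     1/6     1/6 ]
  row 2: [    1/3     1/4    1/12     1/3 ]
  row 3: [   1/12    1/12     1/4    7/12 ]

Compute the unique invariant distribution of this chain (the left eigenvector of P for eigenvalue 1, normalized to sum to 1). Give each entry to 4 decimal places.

Balance equations π_j = Σ_i π_i·P[i][j]:
  π_0 = 1/4·π_0 + 1/3·π_1 + 1/3·π_2 + 1/12·π_3
  π_1 = 1/4·π_0 + 1/3·π_1 + 1/4·π_2 + 1/12·π_3
  π_2 = 1/6·π_0 + 1/6·π_1 + 1/12·π_2 + 1/4·π_3
  normalize: π_0 + π_1 + π_2 + π_3 = 1
Solving the linear system gives exactly π = [14/65, 1/5, 12/65, 2/5].

π = [0.2154, 0.2000, 0.1846, 0.4000]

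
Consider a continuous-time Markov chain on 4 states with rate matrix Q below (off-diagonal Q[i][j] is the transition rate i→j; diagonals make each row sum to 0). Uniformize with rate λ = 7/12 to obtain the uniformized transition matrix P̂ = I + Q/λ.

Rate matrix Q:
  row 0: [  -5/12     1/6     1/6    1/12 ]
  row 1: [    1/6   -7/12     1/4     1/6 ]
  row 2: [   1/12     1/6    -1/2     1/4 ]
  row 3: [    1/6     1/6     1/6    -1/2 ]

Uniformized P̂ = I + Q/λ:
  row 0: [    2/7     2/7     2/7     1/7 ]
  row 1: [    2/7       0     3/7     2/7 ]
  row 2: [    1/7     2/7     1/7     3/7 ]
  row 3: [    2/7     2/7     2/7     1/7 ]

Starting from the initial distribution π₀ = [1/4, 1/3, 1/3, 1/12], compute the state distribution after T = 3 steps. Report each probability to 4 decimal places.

π = [0.2468, 0.2196, 0.2799, 0.2536]

t=0: π = [0.2500, 0.3333, 0.3333, 0.0833]
t=1: π = [0.2381, 0.1905, 0.2857, 0.2857]
t=2: π = [0.2449, 0.2313, 0.2721, 0.2517]
t=3: π = [0.2468, 0.2196, 0.2799, 0.2536]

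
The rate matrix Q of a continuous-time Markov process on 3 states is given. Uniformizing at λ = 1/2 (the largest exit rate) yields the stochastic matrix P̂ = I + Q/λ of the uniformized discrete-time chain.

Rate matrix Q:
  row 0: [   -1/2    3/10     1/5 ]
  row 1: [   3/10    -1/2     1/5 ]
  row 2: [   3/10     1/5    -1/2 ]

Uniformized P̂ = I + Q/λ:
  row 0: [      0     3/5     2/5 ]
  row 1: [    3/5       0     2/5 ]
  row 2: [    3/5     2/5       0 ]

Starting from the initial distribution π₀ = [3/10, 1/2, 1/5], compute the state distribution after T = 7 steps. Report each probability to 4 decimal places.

π = [0.3771, 0.3370, 0.2859]

t=0: π = [0.3000, 0.5000, 0.2000]
t=1: π = [0.4200, 0.2600, 0.3200]
t=2: π = [0.3480, 0.3800, 0.2720]
t=3: π = [0.3912, 0.3176, 0.2912]
t=4: π = [0.3653, 0.3512, 0.2835]
t=5: π = [0.3808, 0.3326, 0.2866]
t=6: π = [0.3715, 0.3431, 0.2854]
t=7: π = [0.3771, 0.3370, 0.2859]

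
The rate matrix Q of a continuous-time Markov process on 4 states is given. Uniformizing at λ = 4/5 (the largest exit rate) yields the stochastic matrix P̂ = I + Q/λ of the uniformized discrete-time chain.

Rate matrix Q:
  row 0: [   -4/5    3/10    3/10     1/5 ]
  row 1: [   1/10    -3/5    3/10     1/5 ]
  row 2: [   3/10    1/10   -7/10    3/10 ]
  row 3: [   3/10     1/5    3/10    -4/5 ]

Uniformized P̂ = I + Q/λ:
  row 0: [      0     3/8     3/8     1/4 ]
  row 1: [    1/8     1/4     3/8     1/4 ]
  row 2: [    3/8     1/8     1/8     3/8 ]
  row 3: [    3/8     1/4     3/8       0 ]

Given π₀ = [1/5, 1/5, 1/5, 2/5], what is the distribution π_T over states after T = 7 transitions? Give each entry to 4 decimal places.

π = [0.2289, 0.2411, 0.3000, 0.2300]

t=0: π = [0.2000, 0.2000, 0.2000, 0.4000]
t=1: π = [0.2500, 0.2500, 0.3250, 0.1750]
t=2: π = [0.2188, 0.2406, 0.2938, 0.2469]
t=3: π = [0.2328, 0.2406, 0.3016, 0.2250]
t=4: π = [0.2275, 0.2414, 0.2996, 0.2314]
t=5: π = [0.2293, 0.2410, 0.3001, 0.2296]
t=6: π = [0.2288, 0.2412, 0.3000, 0.2301]
t=7: π = [0.2289, 0.2411, 0.3000, 0.2300]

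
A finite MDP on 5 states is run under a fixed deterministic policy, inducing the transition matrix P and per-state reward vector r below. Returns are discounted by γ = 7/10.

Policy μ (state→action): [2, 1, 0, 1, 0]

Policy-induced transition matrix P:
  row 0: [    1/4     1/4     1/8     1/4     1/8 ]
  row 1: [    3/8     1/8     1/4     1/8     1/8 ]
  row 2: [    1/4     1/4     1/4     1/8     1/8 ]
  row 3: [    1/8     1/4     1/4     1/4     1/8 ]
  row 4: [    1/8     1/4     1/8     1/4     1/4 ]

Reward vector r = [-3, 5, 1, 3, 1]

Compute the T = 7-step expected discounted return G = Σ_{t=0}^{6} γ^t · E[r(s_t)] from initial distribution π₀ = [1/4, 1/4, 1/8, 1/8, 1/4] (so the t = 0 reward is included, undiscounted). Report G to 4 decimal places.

t=0: π = [0.2500, 0.2500, 0.1250, 0.1250, 0.2500], E[r] = 1.2500, γ^t·E[r] = 1.250000, running G = 1.250000
t=1: π = [0.2344, 0.2188, 0.1875, 0.2031, 0.1563], E[r] = 1.3438, γ^t·E[r] = 0.940625, running G = 2.190625
t=2: π = [0.2324, 0.2227, 0.2012, 0.1992, 0.1445], E[r] = 1.3594, γ^t·E[r] = 0.666094, running G = 2.856719
t=3: π = [0.2349, 0.2222, 0.2029, 0.1970, 0.1431], E[r] = 1.3433, γ^t·E[r] = 0.460739, running G = 3.317458
t=4: π = [0.2353, 0.2222, 0.2028, 0.1969, 0.1429], E[r] = 1.3416, γ^t·E[r] = 0.322121, running G = 3.639579
t=5: π = [0.2353, 0.2222, 0.2027, 0.1969, 0.1429], E[r] = 1.3414, γ^t·E[r] = 0.225449, running G = 3.865028
t=6: π = [0.2353, 0.2222, 0.2027, 0.1969, 0.1429], E[r] = 1.3414, γ^t·E[r] = 0.157815, running G = 4.022844

G = 4.0228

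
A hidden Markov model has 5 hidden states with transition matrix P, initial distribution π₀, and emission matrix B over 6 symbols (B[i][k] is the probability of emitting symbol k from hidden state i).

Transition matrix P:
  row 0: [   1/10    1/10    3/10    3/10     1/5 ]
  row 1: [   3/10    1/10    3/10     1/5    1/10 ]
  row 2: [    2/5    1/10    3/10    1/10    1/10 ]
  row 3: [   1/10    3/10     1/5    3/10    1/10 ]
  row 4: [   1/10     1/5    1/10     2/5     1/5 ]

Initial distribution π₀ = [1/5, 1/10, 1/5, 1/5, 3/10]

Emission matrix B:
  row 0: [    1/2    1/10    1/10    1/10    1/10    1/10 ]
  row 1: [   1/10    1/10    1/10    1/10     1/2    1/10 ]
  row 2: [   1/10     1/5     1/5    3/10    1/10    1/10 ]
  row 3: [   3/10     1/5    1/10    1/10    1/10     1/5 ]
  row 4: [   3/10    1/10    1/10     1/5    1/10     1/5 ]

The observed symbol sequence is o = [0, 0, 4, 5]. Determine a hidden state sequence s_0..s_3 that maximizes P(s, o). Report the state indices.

path = [4, 3, 1, 3]

t=0: δ = [1.000e-01, 1.000e-02, 2.000e-02, 6.000e-02, 9.000e-02]  (obs o_0=0)
t=1: δ = [5.000e-03, 1.800e-03, 3.000e-03, 1.080e-02, 6.000e-03]  ψ = [0, 3, 0, 4, 0]  (obs o_1=0)
t=2: δ = [1.200e-04, 1.620e-03, 2.160e-04, 3.240e-04, 1.200e-04]  ψ = [2, 3, 3, 3, 4]  (obs o_2=4)
t=3: δ = [4.860e-05, 1.620e-05, 4.860e-05, 6.480e-05, 3.240e-05]  ψ = [1, 1, 1, 1, 1]  (obs o_3=5)
backtrack: best end state = 3; path = [4, 3, 1, 3]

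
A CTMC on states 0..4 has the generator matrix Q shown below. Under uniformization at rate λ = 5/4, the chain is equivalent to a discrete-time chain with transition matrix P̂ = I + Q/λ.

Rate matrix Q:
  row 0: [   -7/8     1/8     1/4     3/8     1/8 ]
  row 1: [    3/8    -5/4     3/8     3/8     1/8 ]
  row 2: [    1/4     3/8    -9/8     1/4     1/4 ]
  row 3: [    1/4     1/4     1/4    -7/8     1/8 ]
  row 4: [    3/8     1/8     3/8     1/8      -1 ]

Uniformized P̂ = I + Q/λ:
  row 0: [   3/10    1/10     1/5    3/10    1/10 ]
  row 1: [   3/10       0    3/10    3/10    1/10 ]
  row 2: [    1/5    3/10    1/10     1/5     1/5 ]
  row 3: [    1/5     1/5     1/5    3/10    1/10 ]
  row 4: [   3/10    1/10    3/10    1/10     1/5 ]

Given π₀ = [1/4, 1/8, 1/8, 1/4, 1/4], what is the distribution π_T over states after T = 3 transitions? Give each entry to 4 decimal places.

π = [0.2545, 0.1505, 0.2086, 0.2523, 0.1341]

t=0: π = [0.2500, 0.1250, 0.1250, 0.2500, 0.2500]
t=1: π = [0.2625, 0.1375, 0.2250, 0.2375, 0.1375]
t=2: π = [0.2538, 0.1550, 0.2050, 0.2500, 0.1363]
t=3: π = [0.2545, 0.1505, 0.2086, 0.2523, 0.1341]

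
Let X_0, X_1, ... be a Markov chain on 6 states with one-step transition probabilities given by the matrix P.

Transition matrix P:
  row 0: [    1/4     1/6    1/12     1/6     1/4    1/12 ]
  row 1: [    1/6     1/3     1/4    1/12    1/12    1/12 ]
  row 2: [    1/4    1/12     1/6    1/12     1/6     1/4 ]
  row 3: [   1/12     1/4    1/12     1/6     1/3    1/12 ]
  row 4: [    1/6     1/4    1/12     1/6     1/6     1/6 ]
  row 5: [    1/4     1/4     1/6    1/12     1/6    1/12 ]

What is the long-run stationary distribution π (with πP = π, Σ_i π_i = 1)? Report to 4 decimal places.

π = [0.1946, 0.2289, 0.1437, 0.1254, 0.1847, 0.1227]

Balance equations π_j = Σ_i π_i·P[i][j]:
  π_0 = 1/4·π_0 + 1/6·π_1 + 1/4·π_2 + 1/12·π_3 + 1/6·π_4 + 1/4·π_5
  π_1 = 1/6·π_0 + 1/3·π_1 + 1/12·π_2 + 1/4·π_3 + 1/4·π_4 + 1/4·π_5
  π_2 = 1/12·π_0 + 1/4·π_1 + 1/6·π_2 + 1/12·π_3 + 1/12·π_4 + 1/6·π_5
  π_3 = 1/6·π_0 + 1/12·π_1 + 1/12·π_2 + 1/6·π_3 + 1/6·π_4 + 1/12·π_5
  π_4 = 1/4·π_0 + 1/12·π_1 + 1/6·π_2 + 1/3·π_3 + 1/6·π_4 + 1/6·π_5
  normalize: π_0 + π_1 + π_2 + π_3 + π_4 + π_5 = 1
Solving the linear system gives exactly π = [20771/106719, 8143/35573, 30667/213438, 13382/106719, 19712/106719, 26183/213438].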